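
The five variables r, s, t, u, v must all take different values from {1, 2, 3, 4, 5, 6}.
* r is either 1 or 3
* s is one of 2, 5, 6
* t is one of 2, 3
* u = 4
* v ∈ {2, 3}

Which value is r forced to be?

1

u has just one choice, so u = 4.
The 2 variables t and v are confined to {2, 3}, which locks those values in; drop them from r, s.
So r = 1.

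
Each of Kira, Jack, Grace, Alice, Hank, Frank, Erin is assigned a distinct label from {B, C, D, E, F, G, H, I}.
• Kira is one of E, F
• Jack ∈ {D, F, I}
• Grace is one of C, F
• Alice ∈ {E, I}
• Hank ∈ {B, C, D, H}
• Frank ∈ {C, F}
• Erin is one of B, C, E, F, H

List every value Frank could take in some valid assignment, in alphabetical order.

Grace and Frank share exactly the 2 values {C, F}; by pigeonhole those values go to them, so strike C, F from Kira, Jack, Hank, Erin.
Kira has just one choice, so Kira = E. Eliminate E elsewhere: Alice, Erin.
That leaves Alice = I. Eliminate I elsewhere: Jack.
Jack must be D (only option left). Strike D from Hank.
No further eliminations apply; Frank can still be any of C, F.

C, F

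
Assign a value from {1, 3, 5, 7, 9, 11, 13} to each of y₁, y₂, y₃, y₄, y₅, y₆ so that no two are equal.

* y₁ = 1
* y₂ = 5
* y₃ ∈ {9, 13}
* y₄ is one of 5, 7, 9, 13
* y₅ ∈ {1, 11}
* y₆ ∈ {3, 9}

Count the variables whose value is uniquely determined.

y₁ must be 1 (only option left). Strike 1 from y₅.
That leaves y₂ = 5. So y₄ can't be 5.
y₅'s domain is down to {11}, so y₅ = 11.
Determined: y₁=1, y₂=5, y₅=11. The other variables each still have more than one consistent value. That makes 3.

3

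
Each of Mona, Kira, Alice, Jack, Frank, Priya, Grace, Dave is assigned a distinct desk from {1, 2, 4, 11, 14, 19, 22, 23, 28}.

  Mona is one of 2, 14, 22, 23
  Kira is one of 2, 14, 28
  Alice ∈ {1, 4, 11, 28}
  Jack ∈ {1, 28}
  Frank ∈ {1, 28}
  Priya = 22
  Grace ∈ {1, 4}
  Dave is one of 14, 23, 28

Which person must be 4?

Priya's domain is down to {22}, so Priya = 22. Remove 22 from Mona.
Among the 7 still-open variables, 11 fits only Alice (and all 7 values in {1, 2, 4, 11, 14, 23, 28} must be used), so Alice = 11.
Among the 6 still-open variables, 4 fits only Grace (and all 6 values in {1, 2, 4, 14, 23, 28} must be used), so Grace = 4.

Grace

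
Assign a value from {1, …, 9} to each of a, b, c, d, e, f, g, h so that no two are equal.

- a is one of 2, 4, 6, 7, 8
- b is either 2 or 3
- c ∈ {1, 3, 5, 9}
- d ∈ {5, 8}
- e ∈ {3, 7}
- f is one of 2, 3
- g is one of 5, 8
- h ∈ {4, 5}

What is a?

b and f between them cover only {2, 3} — a naked pair. Remove those values from a, c, e.
e's domain is down to {7}, so e = 7. Remove 7 from a.
The 2 variables d and g are confined to {5, 8}, which locks those values in; drop them from a, c, h.
That leaves h = 4. Strike 4 from a.
So a = 6.

6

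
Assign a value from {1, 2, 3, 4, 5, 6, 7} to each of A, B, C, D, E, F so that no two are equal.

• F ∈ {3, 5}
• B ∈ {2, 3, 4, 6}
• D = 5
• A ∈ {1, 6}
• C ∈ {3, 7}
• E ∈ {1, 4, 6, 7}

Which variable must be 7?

C

D must be 5 (only option left). Remove 5 from F.
That leaves F = 3. Eliminate 3 elsewhere: B, C.
So 7 goes to C.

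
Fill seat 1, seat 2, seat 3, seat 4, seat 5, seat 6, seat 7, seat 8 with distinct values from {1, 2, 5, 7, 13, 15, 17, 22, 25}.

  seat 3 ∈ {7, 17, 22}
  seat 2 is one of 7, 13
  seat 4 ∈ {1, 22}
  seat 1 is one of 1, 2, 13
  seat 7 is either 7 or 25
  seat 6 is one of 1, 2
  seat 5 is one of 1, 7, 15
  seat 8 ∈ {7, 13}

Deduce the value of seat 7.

25

Among the 8 variables, 15 fits only seat 5 (and all 8 values in {1, 2, 7, 13, 15, 17, 22, 25} must be used), so seat 5 = 15.
Among the 7 still-open variables, 17 fits only seat 3 (and all 7 values in {1, 2, 7, 13, 17, 22, 25} must be used), so seat 3 = 17.
The 6 still-open variables draw from only 6 values {1, 2, 7, 13, 22, 25}, so each is used; only seat 4 can be 22, hence seat 4 = 22.
The 5 still-open variables together cover exactly {1, 2, 7, 13, 25} — 5 values for 5 variables — and 25 appears only in seat 7's list, so seat 7 = 25.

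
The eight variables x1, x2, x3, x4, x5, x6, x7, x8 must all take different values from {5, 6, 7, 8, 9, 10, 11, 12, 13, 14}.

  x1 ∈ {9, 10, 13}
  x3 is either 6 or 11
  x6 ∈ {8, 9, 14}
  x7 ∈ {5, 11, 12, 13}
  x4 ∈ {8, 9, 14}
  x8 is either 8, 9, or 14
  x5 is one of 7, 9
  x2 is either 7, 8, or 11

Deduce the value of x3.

6

The 3 variables x4, x6, x8 are confined to {8, 9, 14}, which locks those values in; drop them from x1, x2, x5.
x5 must be 7 (only option left). Strike 7 from x2.
x2 must be 11 (only option left). Strike 11 from x3, x7.
So x3 = 6.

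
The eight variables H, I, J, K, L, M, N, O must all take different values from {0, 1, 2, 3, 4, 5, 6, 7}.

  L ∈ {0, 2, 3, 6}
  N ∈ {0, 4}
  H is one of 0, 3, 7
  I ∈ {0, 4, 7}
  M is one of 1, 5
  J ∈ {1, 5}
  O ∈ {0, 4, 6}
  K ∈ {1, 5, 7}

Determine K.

The 8 variables together cover exactly {0, 1, 2, 3, 4, 5, 6, 7} — 8 values for 8 variables — and 2 appears only in L's list, so L = 2.
The 7 still-open variables together cover exactly {0, 1, 3, 4, 5, 6, 7} — 7 values for 7 variables — and 3 appears only in H's list, so H = 3.
The 6 still-open variables draw from only 6 values {0, 1, 4, 5, 6, 7}, so each is used; only O can be 6, hence O = 6.
The 2 variables J and M are confined to {1, 5}, which locks those values in; drop them from K.
So K = 7.

7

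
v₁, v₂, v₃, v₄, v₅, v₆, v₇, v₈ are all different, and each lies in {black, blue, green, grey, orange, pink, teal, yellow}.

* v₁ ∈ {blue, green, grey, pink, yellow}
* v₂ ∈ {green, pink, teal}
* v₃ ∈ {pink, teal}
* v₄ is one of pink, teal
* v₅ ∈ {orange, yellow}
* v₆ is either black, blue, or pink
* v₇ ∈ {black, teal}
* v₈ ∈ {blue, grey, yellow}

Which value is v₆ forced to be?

Among the 8 variables, orange fits only v₅ (and all 8 values in {black, blue, green, grey, orange, pink, teal, yellow} must be used), so v₅ = orange.
The 2 variables v₃ and v₄ are confined to {pink, teal}, which locks those values in; drop them from v₁, v₂, v₆, v₇.
v₂ must be green (only option left). Strike green from v₁.
v₇ must be black (only option left). Strike black from v₆.
So v₆ = blue.

blue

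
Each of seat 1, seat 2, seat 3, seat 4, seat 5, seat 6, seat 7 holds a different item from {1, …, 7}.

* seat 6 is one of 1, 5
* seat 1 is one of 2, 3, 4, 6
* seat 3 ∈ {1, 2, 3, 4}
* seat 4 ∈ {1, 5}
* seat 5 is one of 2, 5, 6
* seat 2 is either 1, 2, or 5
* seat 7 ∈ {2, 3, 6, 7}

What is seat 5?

The 7 variables together cover exactly {1, 2, 3, 4, 5, 6, 7} — 7 values for 7 variables — and 7 appears only in seat 7's list, so seat 7 = 7.
seat 4 and seat 6 share exactly the 2 values {1, 5}; by pigeonhole those values go to them, so strike 1, 5 from seat 2, seat 3, seat 5.
seat 2 must be 2 (only option left). Eliminate 2 elsewhere: seat 1, seat 3, seat 5.
So seat 5 = 6.

6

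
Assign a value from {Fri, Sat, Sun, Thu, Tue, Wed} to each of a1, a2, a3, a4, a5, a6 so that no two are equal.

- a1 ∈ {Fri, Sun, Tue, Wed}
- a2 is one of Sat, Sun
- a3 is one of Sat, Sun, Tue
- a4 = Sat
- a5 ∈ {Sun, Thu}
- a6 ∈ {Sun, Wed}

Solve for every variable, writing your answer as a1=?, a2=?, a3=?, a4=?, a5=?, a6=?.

a1=Fri, a2=Sun, a3=Tue, a4=Sat, a5=Thu, a6=Wed

a4's domain is down to {Sat}, so a4 = Sat. Remove Sat from a2, a3.
a2's domain is down to {Sun}, so a2 = Sun. Eliminate Sun elsewhere: a1, a3, a5, a6.
a3's domain is down to {Tue}, so a3 = Tue. Remove Tue from a1.
a5's domain is down to {Thu}, so a5 = Thu.
a6 must be Wed (only option left). Eliminate Wed elsewhere: a1.
a1 must be Fri (only option left).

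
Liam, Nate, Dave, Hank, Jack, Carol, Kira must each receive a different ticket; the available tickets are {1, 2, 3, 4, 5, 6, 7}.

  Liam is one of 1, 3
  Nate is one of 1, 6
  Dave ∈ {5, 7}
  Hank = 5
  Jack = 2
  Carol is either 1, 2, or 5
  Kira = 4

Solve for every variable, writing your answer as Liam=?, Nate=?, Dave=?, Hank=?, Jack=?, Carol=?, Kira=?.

Hank has just one choice, so Hank = 5. Remove 5 from Dave, Carol.
Jack has just one choice, so Jack = 2. Strike 2 from Carol.
Carol has just one choice, so Carol = 1. So Liam, Nate can't be 1.
Kira has just one choice, so Kira = 4.
That leaves Liam = 3.
Nate must be 6 (only option left).
Dave has just one choice, so Dave = 7.

Liam=3, Nate=6, Dave=7, Hank=5, Jack=2, Carol=1, Kira=4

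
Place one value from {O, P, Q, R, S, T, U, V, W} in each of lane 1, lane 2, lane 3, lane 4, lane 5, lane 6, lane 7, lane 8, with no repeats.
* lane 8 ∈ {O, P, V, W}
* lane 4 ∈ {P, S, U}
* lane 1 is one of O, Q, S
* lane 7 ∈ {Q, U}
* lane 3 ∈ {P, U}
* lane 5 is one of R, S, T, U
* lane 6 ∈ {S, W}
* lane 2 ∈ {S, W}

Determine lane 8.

lane 2 and lane 6 between them cover only {S, W} — a naked pair. Remove those values from lane 1, lane 4, lane 5, lane 8.
The 2 variables lane 3 and lane 4 are confined to {P, U}, which locks those values in; drop them from lane 5, lane 7, lane 8.
lane 7 must be Q (only option left). So lane 1 can't be Q.
lane 1 must be O (only option left). Eliminate O elsewhere: lane 8.
So lane 8 = V.

V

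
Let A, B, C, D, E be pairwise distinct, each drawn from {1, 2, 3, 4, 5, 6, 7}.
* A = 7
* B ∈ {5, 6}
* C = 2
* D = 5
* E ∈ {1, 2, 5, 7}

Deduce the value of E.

1

A's domain is down to {7}, so A = 7. Strike 7 from E.
That leaves C = 2. Remove 2 from E.
D has just one choice, so D = 5. Strike 5 from B, E.
So E = 1.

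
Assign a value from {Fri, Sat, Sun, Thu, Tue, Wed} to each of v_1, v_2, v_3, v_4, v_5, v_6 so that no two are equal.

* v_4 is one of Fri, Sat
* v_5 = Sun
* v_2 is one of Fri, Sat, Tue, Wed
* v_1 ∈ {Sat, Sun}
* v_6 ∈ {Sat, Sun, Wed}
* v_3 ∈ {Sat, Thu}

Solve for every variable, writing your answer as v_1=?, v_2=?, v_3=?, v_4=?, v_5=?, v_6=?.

v_1=Sat, v_2=Tue, v_3=Thu, v_4=Fri, v_5=Sun, v_6=Wed

v_5 has just one choice, so v_5 = Sun. Remove Sun from v_1, v_6.
v_1 must be Sat (only option left). Remove Sat from v_2, v_3, v_4, v_6.
v_3 has just one choice, so v_3 = Thu.
That leaves v_4 = Fri. So v_2 can't be Fri.
v_6's domain is down to {Wed}, so v_6 = Wed. Strike Wed from v_2.
v_2 has just one choice, so v_2 = Tue.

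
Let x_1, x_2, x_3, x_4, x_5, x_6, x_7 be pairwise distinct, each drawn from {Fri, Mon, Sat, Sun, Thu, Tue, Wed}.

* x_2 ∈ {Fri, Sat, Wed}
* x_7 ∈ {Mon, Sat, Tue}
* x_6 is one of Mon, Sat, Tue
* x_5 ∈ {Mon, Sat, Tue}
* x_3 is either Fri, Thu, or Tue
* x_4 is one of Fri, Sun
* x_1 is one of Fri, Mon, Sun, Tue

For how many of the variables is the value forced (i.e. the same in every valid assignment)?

Among the 7 variables, Thu fits only x_3 (and all 7 values in {Fri, Mon, Sat, Sun, Thu, Tue, Wed} must be used), so x_3 = Thu.
The 6 still-open variables draw from only 6 values {Fri, Mon, Sat, Sun, Tue, Wed}, so each is used; only x_2 can be Wed, hence x_2 = Wed.
The 3 variables x_5, x_6, x_7 are confined to {Mon, Sat, Tue}, which locks those values in; drop them from x_1.
Determined: x_2=Wed, x_3=Thu. The other variables each still have more than one consistent value. That makes 2.

2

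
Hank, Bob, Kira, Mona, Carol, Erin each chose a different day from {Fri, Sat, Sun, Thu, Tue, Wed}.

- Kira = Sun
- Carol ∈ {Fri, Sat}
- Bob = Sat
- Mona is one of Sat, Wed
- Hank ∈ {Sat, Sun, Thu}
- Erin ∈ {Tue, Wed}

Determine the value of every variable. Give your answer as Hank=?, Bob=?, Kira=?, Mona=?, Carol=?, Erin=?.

Bob has just one choice, so Bob = Sat. Remove Sat from Hank, Mona, Carol.
Kira's domain is down to {Sun}, so Kira = Sun. So Hank can't be Sun.
Mona has just one choice, so Mona = Wed. Strike Wed from Erin.
That leaves Carol = Fri.
Erin must be Tue (only option left).
Hank's domain is down to {Thu}, so Hank = Thu.

Hank=Thu, Bob=Sat, Kira=Sun, Mona=Wed, Carol=Fri, Erin=Tue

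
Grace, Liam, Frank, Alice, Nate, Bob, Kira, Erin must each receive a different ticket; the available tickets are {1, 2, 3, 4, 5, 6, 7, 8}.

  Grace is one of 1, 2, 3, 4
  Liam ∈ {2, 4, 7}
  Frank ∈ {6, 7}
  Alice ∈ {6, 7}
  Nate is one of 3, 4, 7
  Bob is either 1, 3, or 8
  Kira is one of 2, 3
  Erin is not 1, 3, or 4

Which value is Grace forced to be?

1

Among the 8 variables, 5 fits only Erin (and all 8 values in {1, 2, 3, 4, 5, 6, 7, 8} must be used), so Erin = 5.
The 7 still-open variables together cover exactly {1, 2, 3, 4, 6, 7, 8} — 7 values for 7 variables — and 8 appears only in Bob's list, so Bob = 8.
Among the 6 still-open variables, 1 fits only Grace (and all 6 values in {1, 2, 3, 4, 6, 7} must be used), so Grace = 1.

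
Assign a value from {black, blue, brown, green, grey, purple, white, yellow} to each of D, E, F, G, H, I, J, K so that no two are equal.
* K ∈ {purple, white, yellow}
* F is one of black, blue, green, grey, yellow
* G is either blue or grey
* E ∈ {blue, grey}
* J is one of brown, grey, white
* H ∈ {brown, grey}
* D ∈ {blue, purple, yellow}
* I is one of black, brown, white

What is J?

The 8 variables draw from only 8 values {black, blue, brown, green, grey, purple, white, yellow}, so each is used; only F can be green, hence F = green.
Among the 7 still-open variables, black fits only I (and all 7 values in {black, blue, brown, grey, purple, white, yellow} must be used), so I = black.
E and G share exactly the 2 values {blue, grey}; by pigeonhole those values go to them, so strike blue, grey from D, H, J.
H has just one choice, so H = brown. So J can't be brown.
So J = white.

white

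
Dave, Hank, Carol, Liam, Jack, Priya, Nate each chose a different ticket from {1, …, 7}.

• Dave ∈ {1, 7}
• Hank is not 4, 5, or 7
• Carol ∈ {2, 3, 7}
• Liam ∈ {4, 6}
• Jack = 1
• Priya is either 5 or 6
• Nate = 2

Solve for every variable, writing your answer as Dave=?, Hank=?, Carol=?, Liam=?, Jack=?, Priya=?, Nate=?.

Jack's domain is down to {1}, so Jack = 1. Strike 1 from Dave, Hank.
Nate has just one choice, so Nate = 2. Strike 2 from Hank, Carol.
That leaves Dave = 7. Remove 7 from Carol.
Carol's domain is down to {3}, so Carol = 3. Strike 3 from Hank.
Hank has just one choice, so Hank = 6. Eliminate 6 elsewhere: Liam, Priya.
Liam has just one choice, so Liam = 4.
That leaves Priya = 5.

Dave=7, Hank=6, Carol=3, Liam=4, Jack=1, Priya=5, Nate=2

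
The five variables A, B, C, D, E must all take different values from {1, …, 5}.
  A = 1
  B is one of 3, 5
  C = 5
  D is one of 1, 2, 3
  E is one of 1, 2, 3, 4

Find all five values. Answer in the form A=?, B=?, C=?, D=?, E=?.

A must be 1 (only option left). So D, E can't be 1.
C must be 5 (only option left). So B can't be 5.
B's domain is down to {3}, so B = 3. Remove 3 from D, E.
D has just one choice, so D = 2. Strike 2 from E.
E has just one choice, so E = 4.

A=1, B=3, C=5, D=2, E=4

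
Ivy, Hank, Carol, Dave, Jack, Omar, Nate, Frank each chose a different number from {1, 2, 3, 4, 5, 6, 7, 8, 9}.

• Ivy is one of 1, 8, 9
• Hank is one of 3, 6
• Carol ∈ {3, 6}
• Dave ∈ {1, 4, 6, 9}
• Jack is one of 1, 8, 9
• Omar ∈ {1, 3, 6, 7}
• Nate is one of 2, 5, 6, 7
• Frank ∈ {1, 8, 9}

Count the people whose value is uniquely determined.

2

Hank and Carol between them cover only {3, 6} — a naked pair. Remove those values from Dave, Omar, Nate.
Ivy, Jack, Frank between them cover only {1, 8, 9} — a naked triple. Remove those values from Dave, Omar.
Dave's domain is down to {4}, so Dave = 4.
That leaves Omar = 7. Strike 7 from Nate.
Determined: Dave=4, Omar=7. The other people each still have more than one consistent value. That makes 2.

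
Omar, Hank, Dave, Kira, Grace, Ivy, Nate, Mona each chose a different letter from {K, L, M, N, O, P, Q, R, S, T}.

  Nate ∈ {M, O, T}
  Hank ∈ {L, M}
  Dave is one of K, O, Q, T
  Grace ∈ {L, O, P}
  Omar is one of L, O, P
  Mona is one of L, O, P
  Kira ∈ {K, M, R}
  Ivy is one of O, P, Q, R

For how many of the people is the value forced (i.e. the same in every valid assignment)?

2

Omar, Grace, Mona between them cover only {L, O, P} — a naked triple. Remove those values from Hank, Dave, Ivy, Nate.
That leaves Hank = M. So Kira, Nate can't be M.
Nate's domain is down to {T}, so Nate = T. Remove T from Dave.
Determined: Hank=M, Nate=T. The other people each still have more than one consistent value. That makes 2.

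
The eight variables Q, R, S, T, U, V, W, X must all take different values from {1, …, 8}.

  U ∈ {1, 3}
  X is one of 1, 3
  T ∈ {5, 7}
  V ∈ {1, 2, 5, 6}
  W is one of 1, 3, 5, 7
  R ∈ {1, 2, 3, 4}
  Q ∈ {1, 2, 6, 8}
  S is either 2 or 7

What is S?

2

The 8 variables draw from only 8 values {1, 2, 3, 4, 5, 6, 7, 8}, so each is used; only R can be 4, hence R = 4.
Among the 7 still-open variables, 8 fits only Q (and all 7 values in {1, 2, 3, 5, 6, 7, 8} must be used), so Q = 8.
The 6 still-open variables together cover exactly {1, 2, 3, 5, 6, 7} — 6 values for 6 variables — and 6 appears only in V's list, so V = 6.
The 5 still-open variables together cover exactly {1, 2, 3, 5, 7} — 5 values for 5 variables — and 2 appears only in S's list, so S = 2.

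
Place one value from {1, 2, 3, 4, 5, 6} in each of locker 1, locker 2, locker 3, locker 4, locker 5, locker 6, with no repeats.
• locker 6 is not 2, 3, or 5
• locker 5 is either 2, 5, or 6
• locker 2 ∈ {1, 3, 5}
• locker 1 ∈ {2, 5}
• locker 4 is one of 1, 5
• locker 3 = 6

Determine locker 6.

4

locker 3's domain is down to {6}, so locker 3 = 6. So locker 5, locker 6 can't be 6.
The 5 still-open variables draw from only 5 values {1, 2, 3, 4, 5}, so each is used; only locker 2 can be 3, hence locker 2 = 3.
The 4 still-open variables draw from only 4 values {1, 2, 4, 5}, so each is used; only locker 6 can be 4, hence locker 6 = 4.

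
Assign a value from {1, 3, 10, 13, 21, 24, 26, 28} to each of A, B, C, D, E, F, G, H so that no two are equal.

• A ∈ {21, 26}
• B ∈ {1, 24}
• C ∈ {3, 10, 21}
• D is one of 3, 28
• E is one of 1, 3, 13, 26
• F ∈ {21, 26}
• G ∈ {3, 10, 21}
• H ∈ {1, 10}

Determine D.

The 8 variables together cover exactly {1, 3, 10, 13, 21, 24, 26, 28} — 8 values for 8 variables — and 13 appears only in E's list, so E = 13.
The 7 still-open variables draw from only 7 values {1, 3, 10, 21, 24, 26, 28}, so each is used; only B can be 24, hence B = 24.
The 6 still-open variables together cover exactly {1, 3, 10, 21, 26, 28} — 6 values for 6 variables — and 1 appears only in H's list, so H = 1.
The 5 still-open variables together cover exactly {3, 10, 21, 26, 28} — 5 values for 5 variables — and 28 appears only in D's list, so D = 28.

28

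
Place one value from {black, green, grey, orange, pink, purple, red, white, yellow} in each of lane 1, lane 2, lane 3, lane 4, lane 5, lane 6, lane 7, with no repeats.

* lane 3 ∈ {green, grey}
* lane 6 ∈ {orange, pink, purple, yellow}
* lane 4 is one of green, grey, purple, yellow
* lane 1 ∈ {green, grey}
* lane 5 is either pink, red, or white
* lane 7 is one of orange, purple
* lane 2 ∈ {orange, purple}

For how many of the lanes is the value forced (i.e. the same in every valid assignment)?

2

lane 1 and lane 3 between them cover only {green, grey} — a naked pair. Remove those values from lane 4.
The 2 variables lane 2 and lane 7 are confined to {orange, purple}, which locks those values in; drop them from lane 4, lane 6.
lane 4 must be yellow (only option left). Eliminate yellow elsewhere: lane 6.
lane 6 must be pink (only option left). Strike pink from lane 5.
Determined: lane 4=yellow, lane 6=pink. The other lanes each still have more than one consistent value. That makes 2.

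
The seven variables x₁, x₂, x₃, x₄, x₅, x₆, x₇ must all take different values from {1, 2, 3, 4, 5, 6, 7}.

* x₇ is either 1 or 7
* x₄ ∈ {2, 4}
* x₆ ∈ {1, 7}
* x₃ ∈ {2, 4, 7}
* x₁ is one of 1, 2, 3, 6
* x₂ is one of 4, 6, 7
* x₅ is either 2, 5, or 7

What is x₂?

Among the 7 variables, 3 fits only x₁ (and all 7 values in {1, 2, 3, 4, 5, 6, 7} must be used), so x₁ = 3.
The 6 still-open variables together cover exactly {1, 2, 4, 5, 6, 7} — 6 values for 6 variables — and 5 appears only in x₅'s list, so x₅ = 5.
Among the 5 still-open variables, 6 fits only x₂ (and all 5 values in {1, 2, 4, 6, 7} must be used), so x₂ = 6.

6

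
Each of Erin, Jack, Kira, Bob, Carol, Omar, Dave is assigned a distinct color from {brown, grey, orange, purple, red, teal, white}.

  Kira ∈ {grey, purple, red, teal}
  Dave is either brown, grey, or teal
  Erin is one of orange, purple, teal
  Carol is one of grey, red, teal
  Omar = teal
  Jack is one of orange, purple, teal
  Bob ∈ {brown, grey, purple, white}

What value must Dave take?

brown

Omar's domain is down to {teal}, so Omar = teal. Strike teal from Erin, Jack, Kira, Carol, Dave.
Among the 6 still-open variables, white fits only Bob (and all 6 values in {brown, grey, orange, purple, red, white} must be used), so Bob = white.
The 5 still-open variables draw from only 5 values {brown, grey, orange, purple, red}, so each is used; only Dave can be brown, hence Dave = brown.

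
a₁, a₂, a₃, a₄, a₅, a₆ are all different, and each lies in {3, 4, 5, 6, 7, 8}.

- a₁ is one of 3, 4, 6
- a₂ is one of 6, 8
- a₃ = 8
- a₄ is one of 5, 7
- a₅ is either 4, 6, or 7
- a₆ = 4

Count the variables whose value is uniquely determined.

6

a₃ has just one choice, so a₃ = 8. Eliminate 8 elsewhere: a₂.
That leaves a₆ = 4. Eliminate 4 elsewhere: a₁, a₅.
a₂ must be 6 (only option left). Strike 6 from a₁, a₅.
a₅'s domain is down to {7}, so a₅ = 7. Remove 7 from a₄.
a₁'s domain is down to {3}, so a₁ = 3.
a₄ has just one choice, so a₄ = 5.
Every variable is fixed: a₁=3, a₂=6, a₃=8, a₄=5, a₅=7, a₆=4. That makes 6.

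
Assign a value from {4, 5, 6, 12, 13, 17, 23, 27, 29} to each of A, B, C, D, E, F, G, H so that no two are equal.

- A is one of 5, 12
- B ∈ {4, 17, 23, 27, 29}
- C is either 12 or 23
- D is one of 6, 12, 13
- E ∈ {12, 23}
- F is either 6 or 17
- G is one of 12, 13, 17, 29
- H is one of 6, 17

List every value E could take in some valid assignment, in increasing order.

The 2 variables C and E are confined to {12, 23}, which locks those values in; drop them from A, B, D, G.
A's domain is down to {5}, so A = 5.
F and H between them cover only {6, 17} — a naked pair. Remove those values from B, D, G.
D's domain is down to {13}, so D = 13. Strike 13 from G.
G's domain is down to {29}, so G = 29. Remove 29 from B.
No further eliminations apply; E can still be any of 12, 23.

12, 23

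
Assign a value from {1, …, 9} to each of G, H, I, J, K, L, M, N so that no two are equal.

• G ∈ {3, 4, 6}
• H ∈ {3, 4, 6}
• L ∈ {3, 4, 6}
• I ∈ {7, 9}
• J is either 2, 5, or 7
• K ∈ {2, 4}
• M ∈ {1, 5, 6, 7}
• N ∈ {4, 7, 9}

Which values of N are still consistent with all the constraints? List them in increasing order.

7, 9

The 8 variables draw from only 8 values {1, 2, 3, 4, 5, 6, 7, 9}, so each is used; only M can be 1, hence M = 1.
Among the 7 still-open variables, 5 fits only J (and all 7 values in {2, 3, 4, 5, 6, 7, 9} must be used), so J = 5.
Among the 6 still-open variables, 2 fits only K (and all 6 values in {2, 3, 4, 6, 7, 9} must be used), so K = 2.
G, H, L between them cover only {3, 4, 6} — a naked triple. Remove those values from N.
No further eliminations apply; N can still be any of 7, 9.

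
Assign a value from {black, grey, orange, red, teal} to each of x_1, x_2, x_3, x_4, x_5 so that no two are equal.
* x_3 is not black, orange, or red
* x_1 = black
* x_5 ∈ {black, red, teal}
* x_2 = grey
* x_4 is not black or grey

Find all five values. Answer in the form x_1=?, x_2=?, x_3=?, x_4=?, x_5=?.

x_1=black, x_2=grey, x_3=teal, x_4=orange, x_5=red

x_1 has just one choice, so x_1 = black. So x_5 can't be black.
x_2's domain is down to {grey}, so x_2 = grey. Strike grey from x_3.
That leaves x_3 = teal. Remove teal from x_4, x_5.
That leaves x_5 = red. Eliminate red elsewhere: x_4.
x_4's domain is down to {orange}, so x_4 = orange.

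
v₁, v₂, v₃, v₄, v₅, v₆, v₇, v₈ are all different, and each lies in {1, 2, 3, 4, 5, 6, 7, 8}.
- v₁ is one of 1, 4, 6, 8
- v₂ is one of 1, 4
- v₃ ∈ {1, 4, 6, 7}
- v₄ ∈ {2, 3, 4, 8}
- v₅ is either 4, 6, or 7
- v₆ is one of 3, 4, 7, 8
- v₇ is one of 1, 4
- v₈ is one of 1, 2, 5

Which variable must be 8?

The 8 variables draw from only 8 values {1, 2, 3, 4, 5, 6, 7, 8}, so each is used; only v₈ can be 5, hence v₈ = 5.
Among the 7 still-open variables, 2 fits only v₄ (and all 7 values in {1, 2, 3, 4, 6, 7, 8} must be used), so v₄ = 2.
The 6 still-open variables draw from only 6 values {1, 3, 4, 6, 7, 8}, so each is used; only v₆ can be 3, hence v₆ = 3.
The 5 still-open variables together cover exactly {1, 4, 6, 7, 8} — 5 values for 5 variables — and 8 appears only in v₁'s list, so v₁ = 8.

v₁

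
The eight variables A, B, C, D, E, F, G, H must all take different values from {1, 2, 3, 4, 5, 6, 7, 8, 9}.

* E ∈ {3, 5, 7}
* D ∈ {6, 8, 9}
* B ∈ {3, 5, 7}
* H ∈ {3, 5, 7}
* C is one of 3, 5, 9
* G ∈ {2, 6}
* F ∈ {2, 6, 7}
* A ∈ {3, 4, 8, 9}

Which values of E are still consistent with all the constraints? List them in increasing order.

The 8 variables draw from only 8 values {2, 3, 4, 5, 6, 7, 8, 9}, so each is used; only A can be 4, hence A = 4.
The 7 still-open variables together cover exactly {2, 3, 5, 6, 7, 8, 9} — 7 values for 7 variables — and 8 appears only in D's list, so D = 8.
The 6 still-open variables together cover exactly {2, 3, 5, 6, 7, 9} — 6 values for 6 variables — and 9 appears only in C's list, so C = 9.
B, E, H between them cover only {3, 5, 7} — a naked triple. Remove those values from F.
No further eliminations apply; E can still be any of 3, 5, 7.

3, 5, 7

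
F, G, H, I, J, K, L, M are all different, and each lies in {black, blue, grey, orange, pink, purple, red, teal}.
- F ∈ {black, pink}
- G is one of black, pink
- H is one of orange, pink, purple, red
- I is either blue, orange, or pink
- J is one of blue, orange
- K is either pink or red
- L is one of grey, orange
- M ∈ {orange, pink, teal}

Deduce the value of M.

Among the 8 variables, grey fits only L (and all 8 values in {black, blue, grey, orange, pink, purple, red, teal} must be used), so L = grey.
Among the 7 still-open variables, purple fits only H (and all 7 values in {black, blue, orange, pink, purple, red, teal} must be used), so H = purple.
The 6 still-open variables together cover exactly {black, blue, orange, pink, red, teal} — 6 values for 6 variables — and red appears only in K's list, so K = red.
Among the 5 still-open variables, teal fits only M (and all 5 values in {black, blue, orange, pink, teal} must be used), so M = teal.

teal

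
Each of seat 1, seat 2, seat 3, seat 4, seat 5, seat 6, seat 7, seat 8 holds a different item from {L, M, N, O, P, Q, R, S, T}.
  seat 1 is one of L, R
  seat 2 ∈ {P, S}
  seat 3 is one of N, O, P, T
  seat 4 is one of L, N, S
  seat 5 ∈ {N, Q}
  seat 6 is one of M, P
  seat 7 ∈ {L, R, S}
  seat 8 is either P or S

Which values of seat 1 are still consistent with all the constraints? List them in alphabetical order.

seat 2 and seat 8 share exactly the 2 values {P, S}; by pigeonhole those values go to them, so strike P, S from seat 3, seat 4, seat 6, seat 7.
seat 6 has just one choice, so seat 6 = M.
seat 1 and seat 7 share exactly the 2 values {L, R}; by pigeonhole those values go to them, so strike L, R from seat 4.
seat 4 has just one choice, so seat 4 = N. Strike N from seat 3, seat 5.
seat 5's domain is down to {Q}, so seat 5 = Q.
No further eliminations apply; seat 1 can still be any of L, R.

L, R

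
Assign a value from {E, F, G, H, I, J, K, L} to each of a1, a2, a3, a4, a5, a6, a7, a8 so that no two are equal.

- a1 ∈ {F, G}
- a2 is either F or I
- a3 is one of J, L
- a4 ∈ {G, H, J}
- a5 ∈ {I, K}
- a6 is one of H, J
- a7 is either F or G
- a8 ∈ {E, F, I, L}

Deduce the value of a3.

The 8 variables draw from only 8 values {E, F, G, H, I, J, K, L}, so each is used; only a8 can be E, hence a8 = E.
The 7 still-open variables draw from only 7 values {F, G, H, I, J, K, L}, so each is used; only a5 can be K, hence a5 = K.
The 6 still-open variables draw from only 6 values {F, G, H, I, J, L}, so each is used; only a2 can be I, hence a2 = I.
The 5 still-open variables draw from only 5 values {F, G, H, J, L}, so each is used; only a3 can be L, hence a3 = L.

L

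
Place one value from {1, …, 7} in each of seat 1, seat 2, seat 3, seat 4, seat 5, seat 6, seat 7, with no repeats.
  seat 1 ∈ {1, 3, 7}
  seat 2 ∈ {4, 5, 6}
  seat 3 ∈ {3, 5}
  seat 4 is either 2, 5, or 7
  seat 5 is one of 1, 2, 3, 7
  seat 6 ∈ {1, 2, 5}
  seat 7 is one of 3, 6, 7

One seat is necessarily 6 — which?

seat 7

The 7 variables draw from only 7 values {1, 2, 3, 4, 5, 6, 7}, so each is used; only seat 2 can be 4, hence seat 2 = 4.
The 6 still-open variables draw from only 6 values {1, 2, 3, 5, 6, 7}, so each is used; only seat 7 can be 6, hence seat 7 = 6.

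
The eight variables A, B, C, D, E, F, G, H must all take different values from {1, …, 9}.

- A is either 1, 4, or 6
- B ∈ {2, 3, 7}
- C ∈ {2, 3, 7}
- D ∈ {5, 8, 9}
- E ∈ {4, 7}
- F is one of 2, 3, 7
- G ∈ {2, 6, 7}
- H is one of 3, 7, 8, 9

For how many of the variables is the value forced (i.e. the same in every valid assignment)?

3

The 3 variables B, C, F are confined to {2, 3, 7}, which locks those values in; drop them from E, G, H.
That leaves E = 4. Remove 4 from A.
G's domain is down to {6}, so G = 6. Eliminate 6 elsewhere: A.
A has just one choice, so A = 1.
Determined: A=1, E=4, G=6. The other variables each still have more than one consistent value. That makes 3.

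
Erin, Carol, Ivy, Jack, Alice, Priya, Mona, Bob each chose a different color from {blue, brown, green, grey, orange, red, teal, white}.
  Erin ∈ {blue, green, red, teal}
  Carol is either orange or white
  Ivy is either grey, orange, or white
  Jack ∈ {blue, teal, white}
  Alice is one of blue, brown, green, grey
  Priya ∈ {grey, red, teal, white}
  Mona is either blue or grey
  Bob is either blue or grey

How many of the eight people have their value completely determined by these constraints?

4

The 8 variables together cover exactly {blue, brown, green, grey, orange, red, teal, white} — 8 values for 8 variables — and brown appears only in Alice's list, so Alice = brown.
The 7 still-open variables together cover exactly {blue, green, grey, orange, red, teal, white} — 7 values for 7 variables — and green appears only in Erin's list, so Erin = green.
The 6 still-open variables draw from only 6 values {blue, grey, orange, red, teal, white}, so each is used; only Priya can be red, hence Priya = red.
The 5 still-open variables draw from only 5 values {blue, grey, orange, teal, white}, so each is used; only Jack can be teal, hence Jack = teal.
Mona and Bob share exactly the 2 values {blue, grey}; by pigeonhole those values go to them, so strike blue, grey from Ivy.
Determined: Erin=green, Jack=teal, Alice=brown, Priya=red. The other people each still have more than one consistent value. That makes 4.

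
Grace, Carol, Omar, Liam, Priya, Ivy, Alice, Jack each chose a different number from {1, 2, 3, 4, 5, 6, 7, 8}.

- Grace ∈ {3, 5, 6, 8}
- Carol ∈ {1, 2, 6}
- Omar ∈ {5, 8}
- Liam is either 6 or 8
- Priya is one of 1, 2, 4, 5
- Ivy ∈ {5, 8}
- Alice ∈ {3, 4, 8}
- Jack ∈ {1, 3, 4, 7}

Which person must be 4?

The 8 variables draw from only 8 values {1, 2, 3, 4, 5, 6, 7, 8}, so each is used; only Jack can be 7, hence Jack = 7.
Omar and Ivy share exactly the 2 values {5, 8}; by pigeonhole those values go to them, so strike 5, 8 from Grace, Liam, Priya, Alice.
That leaves Liam = 6. Eliminate 6 elsewhere: Grace, Carol.
Grace has just one choice, so Grace = 3. So Alice can't be 3.
So 4 goes to Alice.

Alice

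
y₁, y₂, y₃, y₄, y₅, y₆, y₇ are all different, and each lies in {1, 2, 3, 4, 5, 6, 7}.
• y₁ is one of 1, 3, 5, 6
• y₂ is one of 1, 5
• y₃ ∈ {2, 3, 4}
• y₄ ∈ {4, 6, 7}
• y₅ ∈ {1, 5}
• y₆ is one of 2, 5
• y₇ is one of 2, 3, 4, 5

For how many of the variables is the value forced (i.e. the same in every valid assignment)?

The 7 variables draw from only 7 values {1, 2, 3, 4, 5, 6, 7}, so each is used; only y₄ can be 7, hence y₄ = 7.
The 6 still-open variables together cover exactly {1, 2, 3, 4, 5, 6} — 6 values for 6 variables — and 6 appears only in y₁'s list, so y₁ = 6.
The 2 variables y₂ and y₅ are confined to {1, 5}, which locks those values in; drop them from y₆, y₇.
y₆'s domain is down to {2}, so y₆ = 2. Remove 2 from y₃, y₇.
Determined: y₁=6, y₄=7, y₆=2. The other variables each still have more than one consistent value. That makes 3.

3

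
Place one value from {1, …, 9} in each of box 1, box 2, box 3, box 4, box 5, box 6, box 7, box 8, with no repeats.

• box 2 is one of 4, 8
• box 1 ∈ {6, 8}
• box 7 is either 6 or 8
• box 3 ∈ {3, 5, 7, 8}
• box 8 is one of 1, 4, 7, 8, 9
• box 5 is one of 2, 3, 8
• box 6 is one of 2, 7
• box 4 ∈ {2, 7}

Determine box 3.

5

box 1 and box 7 between them cover only {6, 8} — a naked pair. Remove those values from box 2, box 3, box 5, box 8.
box 2 must be 4 (only option left). Remove 4 from box 8.
The 2 variables box 4 and box 6 are confined to {2, 7}, which locks those values in; drop them from box 3, box 5, box 8.
That leaves box 5 = 3. Eliminate 3 elsewhere: box 3.
So box 3 = 5.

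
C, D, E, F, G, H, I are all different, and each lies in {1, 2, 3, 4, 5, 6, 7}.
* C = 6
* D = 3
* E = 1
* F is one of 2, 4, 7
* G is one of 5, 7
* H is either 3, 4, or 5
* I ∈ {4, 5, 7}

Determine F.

2

C has just one choice, so C = 6.
That leaves D = 3. Strike 3 from H.
That leaves E = 1.
Among the 4 still-open variables, 2 fits only F (and all 4 values in {2, 4, 5, 7} must be used), so F = 2.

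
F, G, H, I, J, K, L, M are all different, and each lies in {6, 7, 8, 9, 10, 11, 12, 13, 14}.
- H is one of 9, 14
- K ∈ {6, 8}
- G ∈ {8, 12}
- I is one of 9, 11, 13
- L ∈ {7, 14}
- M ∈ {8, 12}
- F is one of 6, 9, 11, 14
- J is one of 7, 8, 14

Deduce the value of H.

Among the 8 variables, 13 fits only I (and all 8 values in {6, 7, 8, 9, 11, 12, 13, 14} must be used), so I = 13.
The 7 still-open variables draw from only 7 values {6, 7, 8, 9, 11, 12, 14}, so each is used; only F can be 11, hence F = 11.
The 6 still-open variables together cover exactly {6, 7, 8, 9, 12, 14} — 6 values for 6 variables — and 6 appears only in K's list, so K = 6.
The 5 still-open variables draw from only 5 values {7, 8, 9, 12, 14}, so each is used; only H can be 9, hence H = 9.

9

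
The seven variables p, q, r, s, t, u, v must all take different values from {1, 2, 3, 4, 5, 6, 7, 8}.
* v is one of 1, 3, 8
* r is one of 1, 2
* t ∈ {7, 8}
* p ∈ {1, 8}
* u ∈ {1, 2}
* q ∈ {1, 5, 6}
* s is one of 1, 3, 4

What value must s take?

r and u between them cover only {1, 2} — a naked pair. Remove those values from p, q, s, v.
p's domain is down to {8}, so p = 8. Eliminate 8 elsewhere: t, v.
t has just one choice, so t = 7.
v's domain is down to {3}, so v = 3. Eliminate 3 elsewhere: s.
So s = 4.

4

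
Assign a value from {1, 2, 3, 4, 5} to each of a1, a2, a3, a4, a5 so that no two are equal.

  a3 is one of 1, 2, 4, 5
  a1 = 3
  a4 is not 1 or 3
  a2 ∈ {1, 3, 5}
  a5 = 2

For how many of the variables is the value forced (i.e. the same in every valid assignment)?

a1's domain is down to {3}, so a1 = 3. Strike 3 from a2.
That leaves a5 = 2. Eliminate 2 elsewhere: a3, a4.
Determined: a1=3, a5=2. The other variables each still have more than one consistent value. That makes 2.

2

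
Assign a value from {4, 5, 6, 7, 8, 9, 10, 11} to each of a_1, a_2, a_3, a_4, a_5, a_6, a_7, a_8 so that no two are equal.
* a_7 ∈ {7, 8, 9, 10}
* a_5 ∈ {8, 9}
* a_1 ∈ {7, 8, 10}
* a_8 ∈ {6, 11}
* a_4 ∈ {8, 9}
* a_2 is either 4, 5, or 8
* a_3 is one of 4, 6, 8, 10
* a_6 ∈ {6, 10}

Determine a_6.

Among the 8 variables, 5 fits only a_2 (and all 8 values in {4, 5, 6, 7, 8, 9, 10, 11} must be used), so a_2 = 5.
Among the 7 still-open variables, 4 fits only a_3 (and all 7 values in {4, 6, 7, 8, 9, 10, 11} must be used), so a_3 = 4.
The 6 still-open variables draw from only 6 values {6, 7, 8, 9, 10, 11}, so each is used; only a_8 can be 11, hence a_8 = 11.
Among the 5 still-open variables, 6 fits only a_6 (and all 5 values in {6, 7, 8, 9, 10} must be used), so a_6 = 6.

6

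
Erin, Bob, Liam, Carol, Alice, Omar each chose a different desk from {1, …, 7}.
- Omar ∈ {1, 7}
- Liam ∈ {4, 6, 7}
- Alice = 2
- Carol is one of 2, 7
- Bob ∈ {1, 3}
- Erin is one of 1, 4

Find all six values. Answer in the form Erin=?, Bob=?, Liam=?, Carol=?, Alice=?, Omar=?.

Erin=4, Bob=3, Liam=6, Carol=7, Alice=2, Omar=1

Alice must be 2 (only option left). Remove 2 from Carol.
Carol's domain is down to {7}, so Carol = 7. So Liam, Omar can't be 7.
Omar has just one choice, so Omar = 1. So Erin, Bob can't be 1.
Erin has just one choice, so Erin = 4. So Liam can't be 4.
Bob must be 3 (only option left).
Liam has just one choice, so Liam = 6.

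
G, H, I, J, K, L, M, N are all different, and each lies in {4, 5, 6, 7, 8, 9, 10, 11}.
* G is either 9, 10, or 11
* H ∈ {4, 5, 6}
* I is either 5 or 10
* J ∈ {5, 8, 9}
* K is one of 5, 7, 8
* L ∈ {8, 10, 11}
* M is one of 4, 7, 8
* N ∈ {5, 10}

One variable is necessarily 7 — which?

K

The 8 variables together cover exactly {4, 5, 6, 7, 8, 9, 10, 11} — 8 values for 8 variables — and 6 appears only in H's list, so H = 6.
The 7 still-open variables draw from only 7 values {4, 5, 7, 8, 9, 10, 11}, so each is used; only M can be 4, hence M = 4.
Among the 6 still-open variables, 7 fits only K (and all 6 values in {5, 7, 8, 9, 10, 11} must be used), so K = 7.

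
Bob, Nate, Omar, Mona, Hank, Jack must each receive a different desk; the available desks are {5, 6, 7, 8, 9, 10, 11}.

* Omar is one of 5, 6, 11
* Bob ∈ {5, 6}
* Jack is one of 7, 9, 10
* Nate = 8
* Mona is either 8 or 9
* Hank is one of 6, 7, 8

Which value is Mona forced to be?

9

Nate has just one choice, so Nate = 8. Eliminate 8 elsewhere: Mona, Hank.
So Mona = 9.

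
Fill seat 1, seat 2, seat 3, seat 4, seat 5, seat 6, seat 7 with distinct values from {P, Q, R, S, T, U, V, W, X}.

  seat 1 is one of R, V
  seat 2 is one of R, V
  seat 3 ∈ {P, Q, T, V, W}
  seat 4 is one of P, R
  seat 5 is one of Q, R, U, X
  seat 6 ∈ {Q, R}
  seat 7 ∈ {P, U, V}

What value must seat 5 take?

The 2 variables seat 1 and seat 2 are confined to {R, V}, which locks those values in; drop them from seat 3, seat 4, seat 5, seat 6, seat 7.
That leaves seat 4 = P. Strike P from seat 3, seat 7.
seat 6 must be Q (only option left). Eliminate Q elsewhere: seat 3, seat 5.
seat 7 must be U (only option left). Strike U from seat 5.
So seat 5 = X.

X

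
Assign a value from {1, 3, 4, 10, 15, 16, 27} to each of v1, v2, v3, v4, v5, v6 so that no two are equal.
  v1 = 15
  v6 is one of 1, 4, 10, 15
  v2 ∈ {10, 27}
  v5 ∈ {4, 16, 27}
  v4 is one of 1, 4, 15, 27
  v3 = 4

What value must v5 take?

16

v1's domain is down to {15}, so v1 = 15. Strike 15 from v4, v6.
That leaves v3 = 4. So v4, v5, v6 can't be 4.
The 4 still-open variables together cover exactly {1, 10, 16, 27} — 4 values for 4 variables — and 16 appears only in v5's list, so v5 = 16.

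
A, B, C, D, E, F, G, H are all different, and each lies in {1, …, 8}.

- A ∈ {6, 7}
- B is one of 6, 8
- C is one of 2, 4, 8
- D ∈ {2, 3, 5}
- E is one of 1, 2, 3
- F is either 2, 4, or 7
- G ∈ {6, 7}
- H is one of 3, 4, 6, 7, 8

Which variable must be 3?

H

The 8 variables draw from only 8 values {1, 2, 3, 4, 5, 6, 7, 8}, so each is used; only E can be 1, hence E = 1.
The 7 still-open variables together cover exactly {2, 3, 4, 5, 6, 7, 8} — 7 values for 7 variables — and 5 appears only in D's list, so D = 5.
The 6 still-open variables draw from only 6 values {2, 3, 4, 6, 7, 8}, so each is used; only H can be 3, hence H = 3.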